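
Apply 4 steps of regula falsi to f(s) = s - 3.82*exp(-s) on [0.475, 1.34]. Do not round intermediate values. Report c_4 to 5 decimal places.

False-position update: c = (a·f(b) − b·f(a))/(f(b) − f(a)); replace the endpoint whose sign matches f(c).
f(0.475000) = -1.900601, f(1.340000) = 0.339750
step 1: c = 1.208823, f(c) = 0.068367 > 0 → new bracket [0.475000, 1.208823]
step 2: c = 1.183343, f(c) = 0.013455 > 0 → new bracket [0.475000, 1.183343]
step 3: c = 1.178363, f(c) = 0.002636 > 0 → new bracket [0.475000, 1.178363]
step 4: c = 1.177389, f(c) = 0.000516 > 0 → new bracket [0.475000, 1.177389]

1.17739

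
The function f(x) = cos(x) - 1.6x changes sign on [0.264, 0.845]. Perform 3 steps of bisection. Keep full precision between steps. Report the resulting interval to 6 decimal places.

[0.481875, 0.554500]

f(0.264000) = 0.542954, f(0.845000) = -0.688269 (opposite signs)
step 1: m = 0.554500, f(m) = -0.037036 < 0 → root in [0.264000, 0.554500]
step 2: m = 0.409250, f(m) = 0.262620 > 0 → root in [0.409250, 0.554500]
step 3: m = 0.481875, f(m) = 0.115128 > 0 → root in [0.481875, 0.554500]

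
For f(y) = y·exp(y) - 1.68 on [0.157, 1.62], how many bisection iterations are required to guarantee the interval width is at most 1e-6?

21

Initial width b − a = 1.62 − 0.157 = 1.463000.
After n steps the width is (b−a)/2^n; need (b−a)/2^n ≤ 1e-6.
So n ≥ log₂(1.463000/1e-6) = log₂(1463000.0000) ≈ 20.4805.
Hence n = 21.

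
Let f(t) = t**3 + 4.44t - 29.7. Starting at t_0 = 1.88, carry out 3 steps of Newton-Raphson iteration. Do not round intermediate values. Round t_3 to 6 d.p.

f'(t) = 3t**2 + 4.44
t_0 = 1.880000: f = -14.708128, f' = 15.043200 → t_1 = 1.880000 - (-14.708128)/(15.043200) = 2.857726
t_1 = 2.857726: f = 6.326203, f' = 28.939794 → t_2 = 2.857726 - (6.326203)/(28.939794) = 2.639127
t_2 = 2.639127: f = 0.399227, f' = 25.334978 → t_3 = 2.639127 - (0.399227)/(25.334978) = 2.623369

2.623369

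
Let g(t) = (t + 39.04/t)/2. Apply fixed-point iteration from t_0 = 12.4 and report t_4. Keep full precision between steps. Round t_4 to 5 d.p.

t_1 = g(12.400000) = 7.774194
t_2 = g(7.774194) = 6.397968
t_3 = g(6.397968) = 6.249953
t_4 = g(6.249953) = 6.248200

6.24820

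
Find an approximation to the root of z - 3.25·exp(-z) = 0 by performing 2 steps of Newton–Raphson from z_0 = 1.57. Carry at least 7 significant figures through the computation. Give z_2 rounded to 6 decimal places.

1.090509

f'(z) = 1 + 3.25·exp(-z)
z_0 = 1.570000: f = 0.893853, f' = 1.676147 → z_1 = 1.570000 - (0.893853)/(1.676147) = 1.036721
z_1 = 1.036721: f = -0.115779, f' = 2.152500 → z_2 = 1.036721 - (-0.115779)/(2.152500) = 1.090509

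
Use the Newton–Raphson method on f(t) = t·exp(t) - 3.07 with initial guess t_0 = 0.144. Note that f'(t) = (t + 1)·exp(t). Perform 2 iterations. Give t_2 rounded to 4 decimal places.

Newton update: t ← t − f(t)/f'(t).
t_0 = 0.144000: f = -2.903697, f' = 1.321187 → t_1 = 0.144000 - (-2.903697)/(1.321187) = 2.341793
t_1 = 2.341793: f = 21.284341, f' = 34.754210 → t_2 = 2.341793 - (21.284341)/(34.754210) = 1.729368

1.7294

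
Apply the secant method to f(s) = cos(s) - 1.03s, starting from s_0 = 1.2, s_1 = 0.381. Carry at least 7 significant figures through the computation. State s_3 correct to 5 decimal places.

f(s_0) = -0.873642, f(s_1) = 0.535863
s_2 = 0.381000 - (0.535863)·(0.381000 - 1.200000)/(0.535863 - (-0.873642)) = 0.692366; f(s_2) = 0.056601
s_3 = 0.692366 - (0.056601)·(0.692366 - 0.381000)/(0.056601 - (0.535863)) = 0.729138; f(s_3) = -0.005264

0.72914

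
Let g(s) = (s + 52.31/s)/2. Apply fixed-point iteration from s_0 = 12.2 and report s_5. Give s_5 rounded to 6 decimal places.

s_1 = g(12.200000) = 8.243852
s_2 = g(8.243852) = 7.294593
s_3 = g(7.294593) = 7.232829
s_4 = g(7.232829) = 7.232565
s_5 = g(7.232565) = 7.232565

7.232565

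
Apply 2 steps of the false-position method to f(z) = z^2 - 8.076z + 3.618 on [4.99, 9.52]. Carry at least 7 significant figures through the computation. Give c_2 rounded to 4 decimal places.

7.4190

f(4.990000) = -11.781140, f(9.520000) = 17.364880
step 1: c = 6.821076, f(c) = -4.941935 < 0 → new bracket [6.821076, 9.520000]
step 2: c = 7.419005, f(c) = -1.256247 < 0 → new bracket [7.419005, 9.520000]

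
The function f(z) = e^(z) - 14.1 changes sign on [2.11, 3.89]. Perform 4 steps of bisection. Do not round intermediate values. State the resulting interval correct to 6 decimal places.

f(2.110000) = -5.851759, f(3.890000) = 34.810887 (opposite signs)
step 1: m = 3.000000, f(m) = 5.985537 > 0 → root in [2.110000, 3.000000]
step 2: m = 2.555000, f(m) = -1.228700 < 0 → root in [2.555000, 3.000000]
step 3: m = 2.777500, f(m) = 1.978774 > 0 → root in [2.555000, 2.777500]
step 4: m = 2.666250, f(m) = 0.285921 > 0 → root in [2.555000, 2.666250]

[2.555000, 2.666250]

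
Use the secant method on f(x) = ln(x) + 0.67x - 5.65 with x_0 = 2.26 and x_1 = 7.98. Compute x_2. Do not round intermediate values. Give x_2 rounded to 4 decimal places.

f(x_0) = -3.320435, f(x_1) = 1.773538
x_2 = 7.980000 - (1.773538)·(7.980000 - 2.260000)/(1.773538 - (-3.320435)) = 5.988502; f(x_2) = 0.152137

5.9885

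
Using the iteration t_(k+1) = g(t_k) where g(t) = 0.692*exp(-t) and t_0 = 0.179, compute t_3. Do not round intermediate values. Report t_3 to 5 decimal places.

t_1 = g(0.179000) = 0.578585
t_2 = g(0.578585) = 0.387998
t_3 = g(0.387998) = 0.469462

0.46946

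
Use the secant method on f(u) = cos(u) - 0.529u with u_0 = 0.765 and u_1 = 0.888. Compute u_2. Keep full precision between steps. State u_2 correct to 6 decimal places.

f(u_0) = 0.316697, f(u_1) = 0.161213
u_2 = 0.888000 - (0.161213)·(0.888000 - 0.765000)/(0.161213 - (0.316697)) = 1.015532; f(u_2) = -0.010048

1.015532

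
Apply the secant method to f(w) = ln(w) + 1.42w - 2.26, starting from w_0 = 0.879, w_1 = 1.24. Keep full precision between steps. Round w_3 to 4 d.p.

Secant update: w_(k+1) = w_k − f(w_k)·(w_k − w_(k-1))/(f(w_k) − f(w_(k-1))).
f(w_0) = -1.140790, f(w_1) = -0.284089
w_2 = 1.240000 - (-0.284089)·(1.240000 - 0.879000)/(-0.284089 - (-1.140790)) = 1.359710; f(w_2) = -0.021940
w_3 = 1.359710 - (-0.021940)·(1.359710 - 1.240000)/(-0.021940 - (-0.284089)) = 1.369729; f(w_3) = -0.000372

1.3697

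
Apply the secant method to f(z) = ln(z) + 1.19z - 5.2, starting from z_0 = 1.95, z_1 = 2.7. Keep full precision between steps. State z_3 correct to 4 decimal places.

3.3521

f(z_0) = -2.211671, f(z_1) = -0.993748
z_2 = 2.700000 - (-0.993748)·(2.700000 - 1.950000)/(-0.993748 - (-2.211671)) = 3.311953; f(z_2) = -0.061238
z_3 = 3.311953 - (-0.061238)·(3.311953 - 2.700000)/(-0.061238 - (-0.993748)) = 3.352140; f(z_3) = -0.001355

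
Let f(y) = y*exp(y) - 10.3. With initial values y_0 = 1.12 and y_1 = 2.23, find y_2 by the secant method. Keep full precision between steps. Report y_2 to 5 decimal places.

f(y_0) = -6.867363, f(y_1) = 10.438701
y_2 = 2.230000 - (10.438701)·(2.230000 - 1.120000)/(10.438701 - (-6.867363)) = 1.560468; f(y_2) = -2.870532

1.56047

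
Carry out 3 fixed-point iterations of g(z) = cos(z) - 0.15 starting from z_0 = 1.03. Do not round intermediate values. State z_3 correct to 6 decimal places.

0.557962

z_1 = g(1.030000) = 0.364819
z_2 = g(0.364819) = 0.784188
z_3 = g(0.784188) = 0.557962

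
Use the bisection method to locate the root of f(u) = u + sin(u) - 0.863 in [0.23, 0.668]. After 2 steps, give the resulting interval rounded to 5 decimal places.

[0.33950, 0.44900]

f(0.230000) = -0.405022, f(0.668000) = 0.424417 (opposite signs)
step 1: m = 0.449000, f(m) = 0.020065 > 0 → root in [0.230000, 0.449000]
step 2: m = 0.339500, f(m) = -0.190484 < 0 → root in [0.339500, 0.449000]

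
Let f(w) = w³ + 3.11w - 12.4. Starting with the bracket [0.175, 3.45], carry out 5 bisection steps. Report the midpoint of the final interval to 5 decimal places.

f(0.175000) = -11.850391, f(3.450000) = 39.393125 (opposite signs)
step 1: m = 1.812500, f(m) = -0.808779 < 0 → root in [1.812500, 3.450000]
step 2: m = 2.631250, f(m) = 14.000585 > 0 → root in [1.812500, 2.631250]
step 3: m = 2.221875, f(m) = 5.478825 > 0 → root in [1.812500, 2.221875]
step 4: m = 2.017187, f(m) = 2.081481 > 0 → root in [1.812500, 2.017187]
step 5: m = 1.914844, f(m) = 0.576181 > 0 → root in [1.812500, 1.914844]
Midpoint of [1.812500, 1.914844] = 1.863672

1.86367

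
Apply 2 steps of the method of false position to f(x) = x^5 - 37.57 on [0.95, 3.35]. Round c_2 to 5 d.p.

1.34476

f(0.950000) = -36.796219, f(3.350000) = 384.344096
step 1: c = 1.159695, f(c) = -35.472420 < 0 → new bracket [1.159695, 3.350000]
step 2: c = 1.344765, f(c) = -33.172240 < 0 → new bracket [1.344765, 3.350000]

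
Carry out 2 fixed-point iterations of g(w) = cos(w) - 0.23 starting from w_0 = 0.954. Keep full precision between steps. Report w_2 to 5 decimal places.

w_1 = g(0.954000) = 0.348425
w_2 = g(0.348425) = 0.709912

0.70991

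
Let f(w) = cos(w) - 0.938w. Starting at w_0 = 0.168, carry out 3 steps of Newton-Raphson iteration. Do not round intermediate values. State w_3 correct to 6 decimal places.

0.767341

f'(w) = -sin(w) - 0.938
w_0 = 0.168000: f = 0.828337, f' = -1.105211 → w_1 = 0.168000 - (0.828337)/(-1.105211) = 0.917483
w_1 = 0.917483: f = -0.252779, f' = -1.732074 → w_2 = 0.917483 - (-0.252779)/(-1.732074) = 0.771543
w_2 = 0.771543: f = -0.006872, f' = -1.635242 → w_3 = 0.771543 - (-0.006872)/(-1.635242) = 0.767341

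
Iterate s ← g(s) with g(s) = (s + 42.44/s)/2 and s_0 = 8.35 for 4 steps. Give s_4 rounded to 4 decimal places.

6.5146

s_1 = g(8.350000) = 6.716317
s_2 = g(6.716317) = 6.517628
s_3 = g(6.517628) = 6.514600
s_4 = g(6.514600) = 6.514599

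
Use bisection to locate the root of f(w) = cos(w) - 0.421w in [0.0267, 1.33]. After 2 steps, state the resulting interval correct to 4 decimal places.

[1.0042, 1.3300]

f(0.026700) = 0.988403, f(1.330000) = -0.321454 (opposite signs)
step 1: m = 0.678350, f(m) = 0.493024 > 0 → root in [0.678350, 1.330000]
step 2: m = 1.004175, f(m) = 0.114027 > 0 → root in [1.004175, 1.330000]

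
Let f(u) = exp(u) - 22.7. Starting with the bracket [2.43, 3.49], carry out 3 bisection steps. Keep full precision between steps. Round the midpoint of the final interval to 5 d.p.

3.15875

f(2.430000) = -11.341118, f(3.490000) = 10.085948 (opposite signs)
step 1: m = 2.960000, f(m) = -3.402028 < 0 → root in [2.960000, 3.490000]
step 2: m = 3.225000, f(m) = 2.453574 > 0 → root in [2.960000, 3.225000]
step 3: m = 3.092500, f(m) = -0.667911 < 0 → root in [3.092500, 3.225000]
Midpoint of [3.092500, 3.225000] = 3.158750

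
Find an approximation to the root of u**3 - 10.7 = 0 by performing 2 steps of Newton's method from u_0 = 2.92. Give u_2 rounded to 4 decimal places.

2.2143

Newton update: u ← u − f(u)/f'(u).
f'(u) = 3u**2
u_0 = 2.920000: f = 14.197088, f' = 25.579200 → u_1 = 2.920000 - (14.197088)/(25.579200) = 2.364975
u_1 = 2.364975: f = 2.527563, f' = 16.779324 → u_2 = 2.364975 - (2.527563)/(16.779324) = 2.214340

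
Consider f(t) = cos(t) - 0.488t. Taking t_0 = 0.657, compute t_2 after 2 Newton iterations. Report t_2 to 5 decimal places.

1.03942

f'(t) = -sin(t) - 0.488
t_0 = 0.657000: f = 0.471212, f' = -1.098744 → t_1 = 0.657000 - (0.471212)/(-1.098744) = 1.085864
t_1 = 1.085864: f = -0.063753, f' = -1.372707 → t_2 = 1.085864 - (-0.063753)/(-1.372707) = 1.039421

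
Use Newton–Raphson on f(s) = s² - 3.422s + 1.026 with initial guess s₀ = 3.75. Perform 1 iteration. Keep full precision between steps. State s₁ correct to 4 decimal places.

f'(s) = 2s - 3.422
s_0 = 3.750000: f = 2.256000, f' = 4.078000 → s_1 = 3.750000 - (2.256000)/(4.078000) = 3.196788

3.1968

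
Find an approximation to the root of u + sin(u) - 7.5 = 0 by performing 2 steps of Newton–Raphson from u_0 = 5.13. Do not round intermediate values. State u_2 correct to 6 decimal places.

Newton update: u ← u − f(u)/f'(u).
f'(u) = 1 + cos(u)
u_0 = 5.130000: f = -3.284060, f' = 1.405578 → u_1 = 5.130000 - (-3.284060)/(1.405578) = 7.466448
u_1 = 7.466448: f = 0.892293, f' = 1.377906 → u_2 = 7.466448 - (0.892293)/(1.377906) = 6.818877

6.818877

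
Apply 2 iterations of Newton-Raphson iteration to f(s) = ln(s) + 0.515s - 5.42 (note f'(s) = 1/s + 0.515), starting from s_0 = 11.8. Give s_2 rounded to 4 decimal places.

Newton update: s ← s − f(s)/f'(s).
s_0 = 11.800000: f = 3.125100, f' = 0.599746 → s_1 = 11.800000 - (3.125100)/(0.599746) = 6.589293
s_1 = 6.589293: f = -0.141068, f' = 0.666761 → s_2 = 6.589293 - (-0.141068)/(0.666761) = 6.800865

6.8009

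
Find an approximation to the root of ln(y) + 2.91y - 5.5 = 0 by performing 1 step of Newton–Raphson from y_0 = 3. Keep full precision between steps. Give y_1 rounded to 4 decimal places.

f'(y) = 1/y + 2.91
y_0 = 3.000000: f = 4.328612, f' = 3.243333 → y_1 = 3.000000 - (4.328612)/(3.243333) = 1.665382

1.6654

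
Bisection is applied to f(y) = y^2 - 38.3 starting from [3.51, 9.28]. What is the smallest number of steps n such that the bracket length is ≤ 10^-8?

Initial width b − a = 9.28 − 3.51 = 5.770000.
After n steps the width is (b−a)/2^n; need (b−a)/2^n ≤ 10^-8.
So n ≥ log₂(5.770000/10^-8) = log₂(577000000.0000) ≈ 29.1040.
Hence n = 30.

30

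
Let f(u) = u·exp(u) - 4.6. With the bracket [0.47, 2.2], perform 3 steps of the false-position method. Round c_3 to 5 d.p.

f(0.470000) = -3.848003, f(2.200000) = 15.255030
step 1: c = 0.818481, f(c) = -2.744460 < 0 → new bracket [0.818481, 2.200000]
step 2: c = 1.029127, f(c) = -1.719862 < 0 → new bracket [1.029127, 2.200000]
step 3: c = 1.147758, f(c) = -0.983279 < 0 → new bracket [1.147758, 2.200000]

1.14776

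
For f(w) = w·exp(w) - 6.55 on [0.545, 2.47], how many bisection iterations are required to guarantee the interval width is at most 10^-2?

8

Initial width b − a = 2.47 − 0.545 = 1.925000.
After n steps the width is (b−a)/2^n; need (b−a)/2^n ≤ 10^-2.
So n ≥ log₂(1.925000/10^-2) = log₂(192.5000) ≈ 7.5887.
Hence n = 8.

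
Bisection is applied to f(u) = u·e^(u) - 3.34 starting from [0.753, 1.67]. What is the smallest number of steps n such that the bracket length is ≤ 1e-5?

Initial width b − a = 1.67 − 0.753 = 0.917000.
After n steps the width is (b−a)/2^n; need (b−a)/2^n ≤ 1e-5.
So n ≥ log₂(0.917000/1e-5) = log₂(91700.0000) ≈ 16.4846.
Hence n = 17.

17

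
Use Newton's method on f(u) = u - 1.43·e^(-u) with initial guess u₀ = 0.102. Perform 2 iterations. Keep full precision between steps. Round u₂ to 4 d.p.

0.7044

f'(u) = 1 + 1.43·e^(-u)
u_0 = 0.102000: f = -1.189332, f' = 2.291332 → u_1 = 0.102000 - (-1.189332)/(2.291332) = 0.621057
u_1 = 0.621057: f = -0.147391, f' = 1.768448 → u_2 = 0.621057 - (-0.147391)/(1.768448) = 0.704402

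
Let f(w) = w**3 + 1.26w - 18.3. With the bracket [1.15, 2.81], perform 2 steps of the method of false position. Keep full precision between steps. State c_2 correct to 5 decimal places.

2.45068

f(1.150000) = -15.330125, f(2.810000) = 7.428641
step 1: c = 2.268163, f(c) = -3.773408 < 0 → new bracket [2.268163, 2.810000]
step 2: c = 2.450681, f(c) = -0.493758 < 0 → new bracket [2.450681, 2.810000]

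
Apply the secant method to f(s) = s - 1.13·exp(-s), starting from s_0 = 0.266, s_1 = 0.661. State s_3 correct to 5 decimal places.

f(s_0) = -0.600076, f(s_1) = 0.077542
s_2 = 0.661000 - (0.077542)·(0.661000 - 0.266000)/(0.077542 - (-0.600076)) = 0.615799; f(s_2) = 0.005363
s_3 = 0.615799 - (0.005363)·(0.615799 - 0.661000)/(0.005363 - (0.077542)) = 0.612441; f(s_3) = -0.000049

0.61244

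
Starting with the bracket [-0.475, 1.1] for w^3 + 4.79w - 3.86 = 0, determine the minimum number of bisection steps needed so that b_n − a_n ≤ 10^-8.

Initial width b − a = 1.1 − -0.475 = 1.575000.
After n steps the width is (b−a)/2^n; need (b−a)/2^n ≤ 10^-8.
So n ≥ log₂(1.575000/10^-8) = log₂(157500000.0000) ≈ 27.2308.
Hence n = 28.

28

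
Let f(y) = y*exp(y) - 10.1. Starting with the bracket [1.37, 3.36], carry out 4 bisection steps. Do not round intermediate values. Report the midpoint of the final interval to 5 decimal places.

f(1.370000) = -4.708570, f(3.360000) = 86.631681 (opposite signs)
step 1: m = 2.365000, f(m) = 15.073152 > 0 → root in [1.370000, 2.365000]
step 2: m = 1.867500, f(m) = 1.986639 > 0 → root in [1.370000, 1.867500]
step 3: m = 1.618750, f(m) = -1.930528 < 0 → root in [1.618750, 1.867500]
step 4: m = 1.743125, f(m) = -0.137735 < 0 → root in [1.743125, 1.867500]
Midpoint of [1.743125, 1.867500] = 1.805313

1.80531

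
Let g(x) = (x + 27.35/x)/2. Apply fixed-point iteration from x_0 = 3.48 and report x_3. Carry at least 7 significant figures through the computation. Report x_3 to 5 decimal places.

x_1 = g(3.480000) = 5.669598
x_2 = g(5.669598) = 5.246787
x_3 = g(5.246787) = 5.229750

5.22975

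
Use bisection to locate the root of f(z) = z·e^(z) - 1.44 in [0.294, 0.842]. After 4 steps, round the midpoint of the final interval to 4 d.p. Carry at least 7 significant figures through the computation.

f(0.294000) = -1.045516, f(0.842000) = 0.514286 (opposite signs)
step 1: m = 0.568000, f(m) = -0.437631 < 0 → root in [0.568000, 0.842000]
step 2: m = 0.705000, f(m) = -0.013188 < 0 → root in [0.705000, 0.842000]
step 3: m = 0.773500, f(m) = 0.236436 > 0 → root in [0.705000, 0.773500]
step 4: m = 0.739250, f(m) = 0.108259 > 0 → root in [0.705000, 0.739250]
Midpoint of [0.705000, 0.739250] = 0.722125

0.7221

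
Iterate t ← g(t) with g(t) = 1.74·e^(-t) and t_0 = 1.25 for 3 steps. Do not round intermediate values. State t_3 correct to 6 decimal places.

0.604688

t_1 = g(1.250000) = 0.498518
t_2 = g(0.498518) = 1.056928
t_3 = g(1.056928) = 0.604688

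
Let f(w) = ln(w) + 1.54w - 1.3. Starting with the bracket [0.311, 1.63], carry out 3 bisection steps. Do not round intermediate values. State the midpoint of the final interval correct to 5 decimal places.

0.88806

f(0.311000) = -1.989022, f(1.630000) = 1.698780 (opposite signs)
step 1: m = 0.970500, f(m) = 0.164626 > 0 → root in [0.311000, 0.970500]
step 2: m = 0.640750, f(m) = -0.758361 < 0 → root in [0.640750, 0.970500]
step 3: m = 0.805625, f(m) = -0.275474 < 0 → root in [0.805625, 0.970500]
Midpoint of [0.805625, 0.970500] = 0.888062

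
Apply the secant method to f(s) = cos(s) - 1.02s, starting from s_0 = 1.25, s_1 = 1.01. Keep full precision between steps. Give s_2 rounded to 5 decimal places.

0.75075

f(s_0) = -0.959678, f(s_1) = -0.498339
s_2 = 1.010000 - (-0.498339)·(1.010000 - 1.250000)/(-0.498339 - (-0.959678)) = 0.750751; f(s_2) = -0.034590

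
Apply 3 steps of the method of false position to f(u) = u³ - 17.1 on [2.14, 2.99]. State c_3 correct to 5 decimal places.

f(2.140000) = -7.299656, f(2.990000) = 9.630899
step 1: c = 2.506480, f(c) = -1.353187 < 0 → new bracket [2.506480, 2.990000]
step 2: c = 2.566047, f(c) = -0.203609 < 0 → new bracket [2.566047, 2.990000]
step 3: c = 2.574825, f(c) = -0.029630 < 0 → new bracket [2.574825, 2.990000]

2.57482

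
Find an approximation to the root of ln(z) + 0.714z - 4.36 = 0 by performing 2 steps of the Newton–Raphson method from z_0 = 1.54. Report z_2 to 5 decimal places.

Newton update: z ← z − f(z)/f'(z).
f'(z) = 1/z + 0.714
z_0 = 1.540000: f = -2.828658, f' = 1.363351 → z_1 = 1.540000 - (-2.828658)/(1.363351) = 3.614784
z_1 = 3.614784: f = -0.494013, f' = 0.990642 → z_2 = 3.614784 - (-0.494013)/(0.990642) = 4.113463

4.11346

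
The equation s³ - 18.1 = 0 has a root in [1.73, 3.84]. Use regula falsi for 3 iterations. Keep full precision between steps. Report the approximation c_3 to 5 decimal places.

2.57718

f(1.730000) = -12.922283, f(3.840000) = 38.523104
step 1: c = 2.259999, f(c) = -6.556835 < 0 → new bracket [2.259999, 3.840000]
step 2: c = 2.489809, f(c) = -2.665305 < 0 → new bracket [2.489809, 3.840000]
step 3: c = 2.577180, f(c) = -0.982742 < 0 → new bracket [2.577180, 3.840000]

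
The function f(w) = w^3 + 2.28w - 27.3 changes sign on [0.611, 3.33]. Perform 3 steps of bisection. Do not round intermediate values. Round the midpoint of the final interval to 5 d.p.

2.82019

f(0.611000) = -25.678821, f(3.330000) = 17.218437 (opposite signs)
step 1: m = 1.970500, f(m) = -15.156064 < 0 → root in [1.970500, 3.330000]
step 2: m = 2.650250, f(m) = -2.642538 < 0 → root in [2.650250, 3.330000]
step 3: m = 2.990125, f(m) = 6.251737 > 0 → root in [2.650250, 2.990125]
Midpoint of [2.650250, 2.990125] = 2.820187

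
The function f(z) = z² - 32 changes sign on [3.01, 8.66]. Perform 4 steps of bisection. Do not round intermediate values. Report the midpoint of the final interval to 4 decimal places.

5.6584

f(3.010000) = -22.939900, f(8.660000) = 42.995600 (opposite signs)
step 1: m = 5.835000, f(m) = 2.047225 > 0 → root in [3.010000, 5.835000]
step 2: m = 4.422500, f(m) = -12.441494 < 0 → root in [4.422500, 5.835000]
step 3: m = 5.128750, f(m) = -5.695923 < 0 → root in [5.128750, 5.835000]
step 4: m = 5.481875, f(m) = -1.949046 < 0 → root in [5.481875, 5.835000]
Midpoint of [5.481875, 5.835000] = 5.658437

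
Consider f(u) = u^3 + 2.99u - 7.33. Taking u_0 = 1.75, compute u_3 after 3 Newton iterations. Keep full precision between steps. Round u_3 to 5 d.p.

f'(u) = 3u^2 + 2.99
u_0 = 1.750000: f = 3.261875, f' = 12.177500 → u_1 = 1.750000 - (3.261875)/(12.177500) = 1.482139
u_1 = 1.482139: f = 0.357466, f' = 9.580210 → u_2 = 1.482139 - (0.357466)/(9.580210) = 1.444826
u_2 = 1.444826: f = 0.006139, f' = 9.252569 → u_3 = 1.444826 - (0.006139)/(9.252569) = 1.444163

1.44416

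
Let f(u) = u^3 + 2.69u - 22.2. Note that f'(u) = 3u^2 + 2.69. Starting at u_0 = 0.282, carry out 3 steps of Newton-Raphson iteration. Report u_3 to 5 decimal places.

3.56911

u_0 = 0.282000: f = -21.418994, f' = 2.928572 → u_1 = 0.282000 - (-21.418994)/(2.928572) = 7.595801
u_1 = 7.595801: f = 436.481589, f' = 175.778600 → u_2 = 7.595801 - (436.481589)/(175.778600) = 5.112669
u_2 = 5.112669: f = 125.195083, f' = 81.108147 → u_3 = 5.112669 - (125.195083)/(81.108147) = 3.569111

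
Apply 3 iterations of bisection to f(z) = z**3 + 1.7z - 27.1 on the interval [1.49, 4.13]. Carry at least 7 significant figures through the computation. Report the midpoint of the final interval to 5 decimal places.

2.97500

f(1.490000) = -21.259051, f(4.130000) = 50.365997 (opposite signs)
step 1: m = 2.810000, f(m) = -0.134959 < 0 → root in [2.810000, 4.130000]
step 2: m = 3.470000, f(m) = 20.580923 > 0 → root in [2.810000, 3.470000]
step 3: m = 3.140000, f(m) = 9.197144 > 0 → root in [2.810000, 3.140000]
Midpoint of [2.810000, 3.140000] = 2.975000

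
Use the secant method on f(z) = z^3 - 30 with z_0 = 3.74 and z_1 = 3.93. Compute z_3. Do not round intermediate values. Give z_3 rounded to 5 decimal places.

f(z_0) = 22.313624, f(z_1) = 30.698457
z_2 = 3.930000 - (30.698457)·(3.930000 - 3.740000)/(30.698457 - (22.313624)) = 3.234374; f(z_2) = 3.835357
z_3 = 3.234374 - (3.835357)·(3.234374 - 3.930000)/(3.835357 - (30.698457)) = 3.135057; f(z_3) = 0.813158

3.13506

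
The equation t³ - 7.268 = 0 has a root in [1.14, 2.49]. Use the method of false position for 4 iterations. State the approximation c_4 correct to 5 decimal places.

1.93354

f(1.140000) = -5.786456, f(2.490000) = 8.170249
step 1: c = 1.699711, f(c) = -2.357509 < 0 → new bracket [1.699711, 2.490000]
step 2: c = 1.876682, f(c) = -0.658445 < 0 → new bracket [1.876682, 2.490000]
step 3: c = 1.922424, f(c) = -0.163276 < 0 → new bracket [1.922424, 2.490000]
step 4: c = 1.933544, f(c) = -0.039269 < 0 → new bracket [1.933544, 2.490000]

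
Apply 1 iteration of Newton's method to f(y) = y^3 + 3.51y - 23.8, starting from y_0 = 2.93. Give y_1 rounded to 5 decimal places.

2.53232

Newton update: y ← y − f(y)/f'(y).
f'(y) = 3y^2 + 3.51
y_0 = 2.930000: f = 11.638057, f' = 29.264700 → y_1 = 2.930000 - (11.638057)/(29.264700) = 2.532318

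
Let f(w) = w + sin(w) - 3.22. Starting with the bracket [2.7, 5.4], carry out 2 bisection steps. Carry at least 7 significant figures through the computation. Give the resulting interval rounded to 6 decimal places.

f(2.700000) = -0.092620, f(5.400000) = 1.407236 (opposite signs)
step 1: m = 4.050000, f(m) = 0.041475 > 0 → root in [2.700000, 4.050000]
step 2: m = 3.375000, f(m) = -0.076294 < 0 → root in [3.375000, 4.050000]

[3.375000, 4.050000]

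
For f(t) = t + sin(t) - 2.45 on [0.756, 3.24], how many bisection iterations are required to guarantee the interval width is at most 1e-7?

25

Initial width b − a = 3.24 − 0.756 = 2.484000.
After n steps the width is (b−a)/2^n; need (b−a)/2^n ≤ 1e-7.
So n ≥ log₂(2.484000/1e-7) = log₂(24840000.0000) ≈ 24.5662.
Hence n = 25.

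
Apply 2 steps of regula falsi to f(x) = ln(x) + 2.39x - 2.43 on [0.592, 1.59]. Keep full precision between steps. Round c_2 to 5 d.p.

f(0.592000) = -1.539369, f(1.590000) = 1.833834
step 1: c = 1.047440, f(c) = 0.119729 > 0 → new bracket [0.592000, 1.047440]
step 2: c = 1.014573, f(c) = 0.009296 > 0 → new bracket [0.592000, 1.014573]

1.01457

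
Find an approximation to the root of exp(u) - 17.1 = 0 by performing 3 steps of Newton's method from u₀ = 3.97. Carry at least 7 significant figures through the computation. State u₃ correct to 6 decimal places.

2.842920

Newton update: u ← u − f(u)/f'(u).
f'(u) = exp(u)
u_0 = 3.970000: f = 35.884531, f' = 52.984531 → u_1 = 3.970000 - (35.884531)/(52.984531) = 3.292736
u_1 = 3.292736: f = 9.816398, f' = 26.916398 → u_2 = 3.292736 - (9.816398)/(26.916398) = 2.928036
u_2 = 2.928036: f = 1.590888, f' = 18.690888 → u_3 = 2.928036 - (1.590888)/(18.690888) = 2.842920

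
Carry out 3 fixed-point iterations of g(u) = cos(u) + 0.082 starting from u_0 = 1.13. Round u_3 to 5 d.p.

0.65928

u_1 = g(1.130000) = 0.508660
u_2 = g(0.508660) = 0.955398
u_3 = g(0.955398) = 0.659284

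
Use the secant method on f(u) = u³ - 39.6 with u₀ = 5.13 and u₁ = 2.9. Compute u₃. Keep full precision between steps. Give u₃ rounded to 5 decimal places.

3.44341

f(u_0) = 95.405697, f(u_1) = -15.211000
u_2 = 2.900000 - (-15.211000)·(2.900000 - 5.130000)/(-15.211000 - (95.405697)) = 3.206649; f(u_2) = -6.627310
u_3 = 3.206649 - (-6.627310)·(3.206649 - 2.900000)/(-6.627310 - (-15.211000)) = 3.443408; f(u_3) = 1.228674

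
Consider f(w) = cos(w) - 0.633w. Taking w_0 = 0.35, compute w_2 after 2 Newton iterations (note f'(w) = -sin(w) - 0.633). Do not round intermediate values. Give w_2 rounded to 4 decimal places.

0.9401

Newton update: w ← w − f(w)/f'(w).
w_0 = 0.350000: f = 0.717823, f' = -0.975898 → w_1 = 0.350000 - (0.717823)/(-0.975898) = 1.085551
w_1 = 1.085551: f = -0.220729, f' = -1.517561 → w_2 = 1.085551 - (-0.220729)/(-1.517561) = 0.940102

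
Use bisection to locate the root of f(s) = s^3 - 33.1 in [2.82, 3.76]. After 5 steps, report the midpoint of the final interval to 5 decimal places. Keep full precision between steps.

3.21656

f(2.820000) = -10.674232, f(3.760000) = 20.057376 (opposite signs)
step 1: m = 3.290000, f(m) = 2.511289 > 0 → root in [2.820000, 3.290000]
step 2: m = 3.055000, f(m) = -4.587609 < 0 → root in [3.055000, 3.290000]
step 3: m = 3.172500, f(m) = -1.169561 < 0 → root in [3.172500, 3.290000]
step 4: m = 3.231250, f(m) = 0.637406 > 0 → root in [3.172500, 3.231250]
step 5: m = 3.201875, f(m) = -0.274366 < 0 → root in [3.201875, 3.231250]
Midpoint of [3.201875, 3.231250] = 3.216563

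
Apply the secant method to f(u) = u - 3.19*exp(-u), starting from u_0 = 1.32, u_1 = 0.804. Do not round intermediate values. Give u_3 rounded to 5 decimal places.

1.08285

f(u_0) = 0.467838, f(u_1) = -0.623637
u_2 = 0.804000 - (-0.623637)·(0.804000 - 1.320000)/(-0.623637 - (0.467838)) = 1.098827; f(u_2) = 0.035723
u_3 = 1.098827 - (0.035723)·(1.098827 - 0.804000)/(0.035723 - (-0.623637)) = 1.082854; f(u_3) = 0.002632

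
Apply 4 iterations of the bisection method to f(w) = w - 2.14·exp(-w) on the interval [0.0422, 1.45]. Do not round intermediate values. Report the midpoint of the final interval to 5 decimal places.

0.87808

f(0.042200) = -2.009371, f(1.450000) = 0.948020 (opposite signs)
step 1: m = 0.746100, f(m) = -0.268714 < 0 → root in [0.746100, 1.450000]
step 2: m = 1.098050, f(m) = 0.384315 > 0 → root in [0.746100, 1.098050]
step 3: m = 0.922075, f(m) = 0.071012 > 0 → root in [0.746100, 0.922075]
step 4: m = 0.834087, f(m) = -0.095252 < 0 → root in [0.834087, 0.922075]
Midpoint of [0.834087, 0.922075] = 0.878081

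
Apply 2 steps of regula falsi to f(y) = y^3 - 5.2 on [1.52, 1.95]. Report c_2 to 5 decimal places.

f(1.520000) = -1.688192, f(1.950000) = 2.214875
step 1: c = 1.705988, f(c) = -0.234903 < 0 → new bracket [1.705988, 1.950000]
step 2: c = 1.729385, f(c) = -0.027799 < 0 → new bracket [1.729385, 1.950000]

1.72939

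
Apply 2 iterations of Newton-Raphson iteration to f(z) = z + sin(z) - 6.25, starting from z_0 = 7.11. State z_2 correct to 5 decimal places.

Newton update: z ← z − f(z)/f'(z).
f'(z) = 1 + cos(z)
z_0 = 7.110000: f = 1.595778, f' = 1.677223 → z_1 = 7.110000 - (1.595778)/(1.677223) = 6.158559
z_1 = 6.158559: f = -0.215744, f' = 1.992244 → z_2 = 6.158559 - (-0.215744)/(1.992244) = 6.266851

6.26685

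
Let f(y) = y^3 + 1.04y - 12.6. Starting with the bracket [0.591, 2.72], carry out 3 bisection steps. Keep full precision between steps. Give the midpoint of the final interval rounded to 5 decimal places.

f(0.591000) = -11.778935, f(2.720000) = 10.352448 (opposite signs)
step 1: m = 1.655500, f(m) = -6.341084 < 0 → root in [1.655500, 2.720000]
step 2: m = 2.187750, f(m) = 0.146379 > 0 → root in [1.655500, 2.187750]
step 3: m = 1.921625, f(m) = -3.505636 < 0 → root in [1.921625, 2.187750]
Midpoint of [1.921625, 2.187750] = 2.054688

2.05469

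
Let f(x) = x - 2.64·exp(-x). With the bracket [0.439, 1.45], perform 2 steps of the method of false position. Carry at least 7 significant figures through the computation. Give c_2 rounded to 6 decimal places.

f(0.439000) = -1.262957, f(1.450000) = 0.830734
step 1: c = 1.048856, f(c) = 0.123962 > 0 → new bracket [0.439000, 1.048856]
step 2: c = 0.994347, f(c) = 0.017640 > 0 → new bracket [0.439000, 0.994347]

0.994347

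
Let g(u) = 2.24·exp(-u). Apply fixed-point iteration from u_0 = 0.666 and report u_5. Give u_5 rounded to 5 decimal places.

1.06490

u_1 = g(0.666000) = 1.150821
u_2 = g(1.150821) = 0.708684
u_3 = g(0.708684) = 1.102733
u_4 = g(1.102733) = 0.743596
u_5 = g(0.743596) = 1.064899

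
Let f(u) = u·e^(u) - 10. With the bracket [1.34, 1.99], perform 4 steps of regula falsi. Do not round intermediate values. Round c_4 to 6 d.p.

1.745258

f(1.340000) = -4.882482, f(1.990000) = 4.557912
step 1: c = 1.676174, f(c) = -1.040741 < 0 → new bracket [1.676174, 1.990000]
step 2: c = 1.734511, f(c) = -0.171984 < 0 → new bracket [1.734511, 1.990000]
step 3: c = 1.743801, f(c) = -0.027129 < 0 → new bracket [1.743801, 1.990000]
step 4: c = 1.745258, f(c) = -0.004248 < 0 → new bracket [1.745258, 1.990000]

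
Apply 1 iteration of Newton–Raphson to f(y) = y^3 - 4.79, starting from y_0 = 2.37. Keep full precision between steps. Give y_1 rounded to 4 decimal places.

1.8643

f'(y) = 3y^2
y_0 = 2.370000: f = 8.522053, f' = 16.850700 → y_1 = 2.370000 - (8.522053)/(16.850700) = 1.864261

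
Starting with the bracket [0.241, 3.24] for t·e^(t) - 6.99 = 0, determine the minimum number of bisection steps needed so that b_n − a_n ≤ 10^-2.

9

Initial width b − a = 3.24 − 0.241 = 2.999000.
After n steps the width is (b−a)/2^n; need (b−a)/2^n ≤ 10^-2.
So n ≥ log₂(2.999000/10^-2) = log₂(299.9000) ≈ 8.2283.
Hence n = 9.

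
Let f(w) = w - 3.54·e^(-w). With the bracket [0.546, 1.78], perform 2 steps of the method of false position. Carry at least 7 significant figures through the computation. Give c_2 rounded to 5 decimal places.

False-position update: c = (a·f(b) − b·f(a))/(f(b) − f(a)); replace the endpoint whose sign matches f(c).
f(0.546000) = -1.504588, f(1.780000) = 1.183021
step 1: c = 1.236823, f(c) = 0.209143 > 0 → new bracket [0.546000, 1.236823]
step 2: c = 1.152515, f(c) = 0.034437 > 0 → new bracket [0.546000, 1.152515]

1.15252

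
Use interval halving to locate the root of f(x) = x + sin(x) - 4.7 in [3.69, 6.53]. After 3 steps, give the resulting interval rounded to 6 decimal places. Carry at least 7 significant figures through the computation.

[5.110000, 5.465000]

f(3.690000) = -1.531329, f(6.530000) = 2.074316 (opposite signs)
step 1: m = 5.110000, f(m) = -0.511989 < 0 → root in [5.110000, 6.530000]
step 2: m = 5.820000, f(m) = 0.673200 > 0 → root in [5.110000, 5.820000]
step 3: m = 5.465000, f(m) = 0.035093 > 0 → root in [5.110000, 5.465000]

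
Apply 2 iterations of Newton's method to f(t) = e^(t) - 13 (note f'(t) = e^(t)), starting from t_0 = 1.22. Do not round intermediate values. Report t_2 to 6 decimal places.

3.282680

Newton update: t ← t − f(t)/f'(t).
t_0 = 1.220000: f = -9.612812, f' = 3.387188 → t_1 = 1.220000 - (-9.612812)/(3.387188) = 4.057992
t_1 = 4.057992: f = 44.858025, f' = 57.858025 → t_2 = 4.057992 - (44.858025)/(57.858025) = 3.282680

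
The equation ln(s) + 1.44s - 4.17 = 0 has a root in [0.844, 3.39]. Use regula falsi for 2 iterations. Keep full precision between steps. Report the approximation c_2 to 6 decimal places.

2.325482

f(0.844000) = -3.124243, f(3.390000) = 1.932430
step 1: c = 2.417035, f(c) = 0.193072 > 0 → new bracket [0.844000, 2.417035]
step 2: c = 2.325482, f(c) = 0.022622 > 0 → new bracket [0.844000, 2.325482]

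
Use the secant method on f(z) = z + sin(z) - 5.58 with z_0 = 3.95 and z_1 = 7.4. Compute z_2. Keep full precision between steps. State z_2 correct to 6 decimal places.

5.550683

f(z_0) = -2.353188, f(z_1) = 2.718708
z_2 = 7.400000 - (2.718708)·(7.400000 - 3.950000)/(2.718708 - (-2.353188)) = 5.550683; f(z_2) = -0.698049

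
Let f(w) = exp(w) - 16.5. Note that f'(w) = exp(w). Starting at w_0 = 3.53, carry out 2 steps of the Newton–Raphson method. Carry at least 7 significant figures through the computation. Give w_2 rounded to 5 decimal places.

Newton update: w ← w − f(w)/f'(w).
w_0 = 3.530000: f = 17.623968, f' = 34.123968 → w_1 = 3.530000 - (17.623968)/(34.123968) = 3.013531
w_1 = 3.013531: f = 3.859164, f' = 20.359164 → w_2 = 3.013531 - (3.859164)/(20.359164) = 2.823977

2.82398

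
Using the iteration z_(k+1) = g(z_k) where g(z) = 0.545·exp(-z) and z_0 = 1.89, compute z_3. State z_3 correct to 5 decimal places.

z_1 = g(1.890000) = 0.082334
z_2 = g(0.082334) = 0.501925
z_3 = g(0.501925) = 0.329923

0.32992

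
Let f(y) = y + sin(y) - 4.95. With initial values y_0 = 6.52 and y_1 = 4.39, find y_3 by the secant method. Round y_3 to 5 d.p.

5.69544

Secant update: y_(k+1) = y_k − f(y_k)·(y_k − y_(k-1))/(f(y_k) − f(y_(k-1))).
f(y_0) = 1.804607, f(y_1) = -1.508481
y_2 = 4.390000 - (-1.508481)·(4.390000 - 6.520000)/(-1.508481 - (1.804607)) = 5.359810; f(y_2) = -0.387833
y_3 = 5.359810 - (-0.387833)·(5.359810 - 4.390000)/(-0.387833 - (-1.508481)) = 5.695440; f(y_3) = 0.190954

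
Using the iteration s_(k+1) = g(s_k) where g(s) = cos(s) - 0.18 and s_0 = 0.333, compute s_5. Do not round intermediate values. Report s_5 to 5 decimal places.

0.64565

s_1 = g(0.333000) = 0.765066
s_2 = g(0.765066) = 0.541337
s_3 = g(0.541337) = 0.677021
s_4 = g(0.677021) = 0.599443
s_5 = g(0.599443) = 0.645650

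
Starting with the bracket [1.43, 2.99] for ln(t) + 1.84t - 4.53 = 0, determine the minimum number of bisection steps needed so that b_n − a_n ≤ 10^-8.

Initial width b − a = 2.99 − 1.43 = 1.560000.
After n steps the width is (b−a)/2^n; need (b−a)/2^n ≤ 10^-8.
So n ≥ log₂(1.560000/10^-8) = log₂(156000000.0000) ≈ 27.2170.
Hence n = 28.

28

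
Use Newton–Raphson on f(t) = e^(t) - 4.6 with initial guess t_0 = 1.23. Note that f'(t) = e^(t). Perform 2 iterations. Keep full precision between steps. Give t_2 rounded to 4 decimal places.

Newton update: t ← t − f(t)/f'(t).
t_0 = 1.230000: f = -1.178770, f' = 3.421230 → t_1 = 1.230000 - (-1.178770)/(3.421230) = 1.574546
t_1 = 1.574546: f = 0.228548, f' = 4.828548 → t_2 = 1.574546 - (0.228548)/(4.828548) = 1.527213

1.5272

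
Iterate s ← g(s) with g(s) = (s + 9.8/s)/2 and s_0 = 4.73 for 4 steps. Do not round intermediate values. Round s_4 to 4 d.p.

s_1 = g(4.730000) = 3.400941
s_2 = g(3.400941) = 3.141248
s_3 = g(3.141248) = 3.130514
s_4 = g(3.130514) = 3.130495

3.1305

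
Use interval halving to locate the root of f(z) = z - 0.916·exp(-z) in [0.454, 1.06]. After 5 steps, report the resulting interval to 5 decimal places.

[0.52975, 0.54869]

f(0.454000) = -0.127736, f(1.060000) = 0.742646 (opposite signs)
step 1: m = 0.757000, f(m) = 0.327330 > 0 → root in [0.454000, 0.757000]
step 2: m = 0.605500, f(m) = 0.105546 > 0 → root in [0.454000, 0.605500]
step 3: m = 0.529750, f(m) = -0.009547 < 0 → root in [0.529750, 0.605500]
step 4: m = 0.567625, f(m) = 0.048372 > 0 → root in [0.529750, 0.567625]
step 5: m = 0.548687, f(m) = 0.019507 > 0 → root in [0.529750, 0.548687]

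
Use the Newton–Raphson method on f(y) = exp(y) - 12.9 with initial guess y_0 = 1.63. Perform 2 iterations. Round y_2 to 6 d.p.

f'(y) = exp(y)
y_0 = 1.630000: f = -7.796125, f' = 5.103875 → y_1 = 1.630000 - (-7.796125)/(5.103875) = 3.157492
y_1 = 3.157492: f = 10.611543, f' = 23.511543 → y_2 = 3.157492 - (10.611543)/(23.511543) = 2.706158

2.706158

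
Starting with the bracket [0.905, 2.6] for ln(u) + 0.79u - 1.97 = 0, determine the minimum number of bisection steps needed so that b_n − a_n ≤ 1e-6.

Initial width b − a = 2.6 − 0.905 = 1.695000.
After n steps the width is (b−a)/2^n; need (b−a)/2^n ≤ 1e-6.
So n ≥ log₂(1.695000/1e-6) = log₂(1695000.0000) ≈ 20.6929.
Hence n = 21.

21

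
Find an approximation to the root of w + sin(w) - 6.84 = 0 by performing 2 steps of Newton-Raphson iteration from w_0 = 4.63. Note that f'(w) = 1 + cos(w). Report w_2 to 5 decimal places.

5.05786

w_0 = 4.630000: f = -3.206608, f' = 0.917704 → w_1 = 4.630000 - (-3.206608)/(0.917704) = 8.124163
w_1 = 8.124163: f = 2.247885, f' = 0.733094 → w_2 = 8.124163 - (2.247885)/(0.733094) = 5.057863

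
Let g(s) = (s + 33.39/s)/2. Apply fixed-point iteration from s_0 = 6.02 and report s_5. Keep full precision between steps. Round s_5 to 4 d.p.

5.7784

s_1 = g(6.020000) = 5.783256
s_2 = g(5.783256) = 5.778410
s_3 = g(5.778410) = 5.778408
s_4 = g(5.778408) = 5.778408
s_5 = g(5.778408) = 5.778408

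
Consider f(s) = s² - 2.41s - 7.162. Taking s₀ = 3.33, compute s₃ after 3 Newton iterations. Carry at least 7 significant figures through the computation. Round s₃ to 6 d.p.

f'(s) = 2s - 2.41
s_0 = 3.330000: f = -4.098400, f' = 4.250000 → s_1 = 3.330000 - (-4.098400)/(4.250000) = 4.294329
s_1 = 4.294329: f = 0.929931, f' = 6.178659 → s_2 = 4.294329 - (0.929931)/(6.178659) = 4.143822
s_2 = 4.143822: f = 0.022652, f' = 5.877645 → s_3 = 4.143822 - (0.022652)/(5.877645) = 4.139968

4.139968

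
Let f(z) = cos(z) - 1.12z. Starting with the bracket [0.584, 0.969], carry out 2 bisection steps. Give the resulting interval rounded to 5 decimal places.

[0.68025, 0.77650]

f(0.584000) = 0.180184, f(0.969000) = -0.519156 (opposite signs)
step 1: m = 0.776500, f(m) = -0.156309 < 0 → root in [0.584000, 0.776500]
step 2: m = 0.680250, f(m) = 0.015535 > 0 → root in [0.680250, 0.776500]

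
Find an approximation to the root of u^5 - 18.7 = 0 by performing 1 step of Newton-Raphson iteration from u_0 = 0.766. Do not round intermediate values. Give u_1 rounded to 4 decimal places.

f'(u) = 5u^4
u_0 = 0.766000: f = -18.436280, f' = 1.721413 → u_1 = 0.766000 - (-18.436280)/(1.721413) = 11.475969

11.4760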